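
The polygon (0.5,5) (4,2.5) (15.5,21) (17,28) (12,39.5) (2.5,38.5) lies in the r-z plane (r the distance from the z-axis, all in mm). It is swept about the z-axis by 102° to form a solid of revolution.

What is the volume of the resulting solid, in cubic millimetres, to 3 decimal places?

Profile (r,z), 6 vertices: (0.5,5) (4,2.5) (15.5,21) (17,28) (12,39.5) (2.5,38.5)
edge 0: (0.5,5)→(4,2.5)  cross = 0.5·2.5 − 4·5 = -18.7500; (r_i+r_j)·cross = 4.5·-18.7500 = -84.3750
edge 1: (4,2.5)→(15.5,21)  cross = 4·21 − 15.5·2.5 = 45.2500; (r_i+r_j)·cross = 19.5·45.2500 = 882.3750
edge 2: (15.5,21)→(17,28)  cross = 15.5·28 − 17·21 = 77.0000; (r_i+r_j)·cross = 32.5·77.0000 = 2502.5000
edge 3: (17,28)→(12,39.5)  cross = 17·39.5 − 12·28 = 335.5000; (r_i+r_j)·cross = 29·335.5000 = 9729.5000
edge 4: (12,39.5)→(2.5,38.5)  cross = 12·38.5 − 2.5·39.5 = 363.2500; (r_i+r_j)·cross = 14.5·363.2500 = 5267.1250
edge 5: (2.5,38.5)→(0.5,5)  cross = 2.5·5 − 0.5·38.5 = -6.7500; (r_i+r_j)·cross = 3·-6.7500 = -20.2500
Σcross = 795.5000 → A = |Σcross|/2 = 397.7500 mm²
Σ(r_i+r_j)·cross = 18276.8750 → first moment M = |Σ|/6 = 3046.1458
R_c = M/A = 3046.1458/397.7500 = 7.6584 mm
θ = 102° = 1.780236 rad
V = θ·R_c·A = 1.780236·7.6584·397.7500 = 5422.858 mm³

Volume = 5422.858 mm³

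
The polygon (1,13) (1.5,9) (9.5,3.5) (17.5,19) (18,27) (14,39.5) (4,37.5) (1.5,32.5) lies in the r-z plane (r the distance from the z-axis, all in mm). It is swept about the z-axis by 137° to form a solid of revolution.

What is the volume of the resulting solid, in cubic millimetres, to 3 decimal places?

Volume = 9794.996 mm³

Profile (r,z), 8 vertices: (1,13) (1.5,9) (9.5,3.5) (17.5,19) (18,27) (14,39.5) (4,37.5) (1.5,32.5)
edge 0: (1,13)→(1.5,9)  cross = 1·9 − 1.5·13 = -10.5000; (r_i+r_j)·cross = 2.5·-10.5000 = -26.2500
edge 1: (1.5,9)→(9.5,3.5)  cross = 1.5·3.5 − 9.5·9 = -80.2500; (r_i+r_j)·cross = 11·-80.2500 = -882.7500
edge 2: (9.5,3.5)→(17.5,19)  cross = 9.5·19 − 17.5·3.5 = 119.2500; (r_i+r_j)·cross = 27·119.2500 = 3219.7500
edge 3: (17.5,19)→(18,27)  cross = 17.5·27 − 18·19 = 130.5000; (r_i+r_j)·cross = 35.5·130.5000 = 4632.7500
edge 4: (18,27)→(14,39.5)  cross = 18·39.5 − 14·27 = 333.0000; (r_i+r_j)·cross = 32·333.0000 = 10656.0000
edge 5: (14,39.5)→(4,37.5)  cross = 14·37.5 − 4·39.5 = 367.0000; (r_i+r_j)·cross = 18·367.0000 = 6606.0000
edge 6: (4,37.5)→(1.5,32.5)  cross = 4·32.5 − 1.5·37.5 = 73.7500; (r_i+r_j)·cross = 5.5·73.7500 = 405.6250
edge 7: (1.5,32.5)→(1,13)  cross = 1.5·13 − 1·32.5 = -13.0000; (r_i+r_j)·cross = 2.5·-13.0000 = -32.5000
Σcross = 919.7500 → A = |Σcross|/2 = 459.8750 mm²
Σ(r_i+r_j)·cross = 24578.6250 → first moment M = |Σ|/6 = 4096.4375
R_c = M/A = 4096.4375/459.8750 = 8.9077 mm
θ = 137° = 2.391101 rad
V = θ·R_c·A = 2.391101·8.9077·459.8750 = 9794.996 mm³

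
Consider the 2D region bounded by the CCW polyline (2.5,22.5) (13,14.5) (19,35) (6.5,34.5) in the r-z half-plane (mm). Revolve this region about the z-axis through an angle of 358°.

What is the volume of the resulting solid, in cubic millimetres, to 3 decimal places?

Volume = 13773.419 mm³

Profile (r,z), 4 vertices: (2.5,22.5) (13,14.5) (19,35) (6.5,34.5)
edge 0: (2.5,22.5)→(13,14.5)  cross = 2.5·14.5 − 13·22.5 = -256.2500; (r_i+r_j)·cross = 15.5·-256.2500 = -3971.8750
edge 1: (13,14.5)→(19,35)  cross = 13·35 − 19·14.5 = 179.5000; (r_i+r_j)·cross = 32·179.5000 = 5744.0000
edge 2: (19,35)→(6.5,34.5)  cross = 19·34.5 − 6.5·35 = 428.0000; (r_i+r_j)·cross = 25.5·428.0000 = 10914.0000
edge 3: (6.5,34.5)→(2.5,22.5)  cross = 6.5·22.5 − 2.5·34.5 = 60.0000; (r_i+r_j)·cross = 9·60.0000 = 540.0000
Σcross = 411.2500 → A = |Σcross|/2 = 205.6250 mm²
Σ(r_i+r_j)·cross = 13226.1250 → first moment M = |Σ|/6 = 2204.3542
R_c = M/A = 2204.3542/205.6250 = 10.7203 mm
θ = 358° = 6.248279 rad
V = θ·R_c·A = 6.248279·10.7203·205.6250 = 13773.419 mm³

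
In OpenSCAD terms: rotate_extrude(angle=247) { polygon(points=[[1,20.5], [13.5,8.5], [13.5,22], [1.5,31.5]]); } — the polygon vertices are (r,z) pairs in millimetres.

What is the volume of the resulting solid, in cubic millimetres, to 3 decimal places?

Profile (r,z), 4 vertices: (1,20.5) (13.5,8.5) (13.5,22) (1.5,31.5)
edge 0: (1,20.5)→(13.5,8.5)  cross = 1·8.5 − 13.5·20.5 = -268.2500; (r_i+r_j)·cross = 14.5·-268.2500 = -3889.6250
edge 1: (13.5,8.5)→(13.5,22)  cross = 13.5·22 − 13.5·8.5 = 182.2500; (r_i+r_j)·cross = 27·182.2500 = 4920.7500
edge 2: (13.5,22)→(1.5,31.5)  cross = 13.5·31.5 − 1.5·22 = 392.2500; (r_i+r_j)·cross = 15·392.2500 = 5883.7500
edge 3: (1.5,31.5)→(1,20.5)  cross = 1.5·20.5 − 1·31.5 = -0.7500; (r_i+r_j)·cross = 2.5·-0.7500 = -1.8750
Σcross = 305.5000 → A = |Σcross|/2 = 152.7500 mm²
Σ(r_i+r_j)·cross = 6913.0000 → first moment M = |Σ|/6 = 1152.1667
R_c = M/A = 1152.1667/152.7500 = 7.5428 mm
θ = 247° = 4.310963 rad
V = θ·R_c·A = 4.310963·7.5428·152.7500 = 4966.948 mm³

Volume = 4966.948 mm³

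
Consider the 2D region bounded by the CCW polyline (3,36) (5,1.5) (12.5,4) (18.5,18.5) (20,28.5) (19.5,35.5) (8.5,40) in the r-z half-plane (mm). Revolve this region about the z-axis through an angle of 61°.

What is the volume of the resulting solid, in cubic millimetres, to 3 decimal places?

Volume = 5530.795 mm³

Profile (r,z), 7 vertices: (3,36) (5,1.5) (12.5,4) (18.5,18.5) (20,28.5) (19.5,35.5) (8.5,40)
edge 0: (3,36)→(5,1.5)  cross = 3·1.5 − 5·36 = -175.5000; (r_i+r_j)·cross = 8·-175.5000 = -1404.0000
edge 1: (5,1.5)→(12.5,4)  cross = 5·4 − 12.5·1.5 = 1.2500; (r_i+r_j)·cross = 17.5·1.2500 = 21.8750
edge 2: (12.5,4)→(18.5,18.5)  cross = 12.5·18.5 − 18.5·4 = 157.2500; (r_i+r_j)·cross = 31·157.2500 = 4874.7500
edge 3: (18.5,18.5)→(20,28.5)  cross = 18.5·28.5 − 20·18.5 = 157.2500; (r_i+r_j)·cross = 38.5·157.2500 = 6054.1250
edge 4: (20,28.5)→(19.5,35.5)  cross = 20·35.5 − 19.5·28.5 = 154.2500; (r_i+r_j)·cross = 39.5·154.2500 = 6092.8750
edge 5: (19.5,35.5)→(8.5,40)  cross = 19.5·40 − 8.5·35.5 = 478.2500; (r_i+r_j)·cross = 28·478.2500 = 13391.0000
edge 6: (8.5,40)→(3,36)  cross = 8.5·36 − 3·40 = 186.0000; (r_i+r_j)·cross = 11.5·186.0000 = 2139.0000
Σcross = 958.7500 → A = |Σcross|/2 = 479.3750 mm²
Σ(r_i+r_j)·cross = 31169.6250 → first moment M = |Σ|/6 = 5194.9375
R_c = M/A = 5194.9375/479.3750 = 10.8369 mm
θ = 61° = 1.064651 rad
V = θ·R_c·A = 1.064651·10.8369·479.3750 = 5530.795 mm³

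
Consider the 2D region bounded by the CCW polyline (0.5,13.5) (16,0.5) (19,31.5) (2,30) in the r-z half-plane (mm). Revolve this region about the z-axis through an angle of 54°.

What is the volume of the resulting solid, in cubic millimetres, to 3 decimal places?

Profile (r,z), 4 vertices: (0.5,13.5) (16,0.5) (19,31.5) (2,30)
edge 0: (0.5,13.5)→(16,0.5)  cross = 0.5·0.5 − 16·13.5 = -215.7500; (r_i+r_j)·cross = 16.5·-215.7500 = -3559.8750
edge 1: (16,0.5)→(19,31.5)  cross = 16·31.5 − 19·0.5 = 494.5000; (r_i+r_j)·cross = 35·494.5000 = 17307.5000
edge 2: (19,31.5)→(2,30)  cross = 19·30 − 2·31.5 = 507.0000; (r_i+r_j)·cross = 21·507.0000 = 10647.0000
edge 3: (2,30)→(0.5,13.5)  cross = 2·13.5 − 0.5·30 = 12.0000; (r_i+r_j)·cross = 2.5·12.0000 = 30.0000
Σcross = 797.7500 → A = |Σcross|/2 = 398.8750 mm²
Σ(r_i+r_j)·cross = 24424.6250 → first moment M = |Σ|/6 = 4070.7708
R_c = M/A = 4070.7708/398.8750 = 10.2056 mm
θ = 54° = 0.942478 rad
V = θ·R_c·A = 0.942478·10.2056·398.8750 = 3836.611 mm³

Volume = 3836.611 mm³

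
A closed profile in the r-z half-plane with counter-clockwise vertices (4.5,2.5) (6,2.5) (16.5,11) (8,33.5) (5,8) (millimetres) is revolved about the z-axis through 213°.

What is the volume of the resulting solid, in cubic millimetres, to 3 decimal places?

Profile (r,z), 5 vertices: (4.5,2.5) (6,2.5) (16.5,11) (8,33.5) (5,8)
edge 0: (4.5,2.5)→(6,2.5)  cross = 4.5·2.5 − 6·2.5 = -3.7500; (r_i+r_j)·cross = 10.5·-3.7500 = -39.3750
edge 1: (6,2.5)→(16.5,11)  cross = 6·11 − 16.5·2.5 = 24.7500; (r_i+r_j)·cross = 22.5·24.7500 = 556.8750
edge 2: (16.5,11)→(8,33.5)  cross = 16.5·33.5 − 8·11 = 464.7500; (r_i+r_j)·cross = 24.5·464.7500 = 11386.3750
edge 3: (8,33.5)→(5,8)  cross = 8·8 − 5·33.5 = -103.5000; (r_i+r_j)·cross = 13·-103.5000 = -1345.5000
edge 4: (5,8)→(4.5,2.5)  cross = 5·2.5 − 4.5·8 = -23.5000; (r_i+r_j)·cross = 9.5·-23.5000 = -223.2500
Σcross = 358.7500 → A = |Σcross|/2 = 179.3750 mm²
Σ(r_i+r_j)·cross = 10335.1250 → first moment M = |Σ|/6 = 1722.5208
R_c = M/A = 1722.5208/179.3750 = 9.6029 mm
θ = 213° = 3.717551 rad
V = θ·R_c·A = 3.717551·9.6029·179.3750 = 6403.560 mm³

Volume = 6403.560 mm³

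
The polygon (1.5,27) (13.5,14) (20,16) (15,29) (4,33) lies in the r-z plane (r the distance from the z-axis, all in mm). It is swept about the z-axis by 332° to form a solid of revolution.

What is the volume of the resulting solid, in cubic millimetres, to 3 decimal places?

Profile (r,z), 5 vertices: (1.5,27) (13.5,14) (20,16) (15,29) (4,33)
edge 0: (1.5,27)→(13.5,14)  cross = 1.5·14 − 13.5·27 = -343.5000; (r_i+r_j)·cross = 15·-343.5000 = -5152.5000
edge 1: (13.5,14)→(20,16)  cross = 13.5·16 − 20·14 = -64.0000; (r_i+r_j)·cross = 33.5·-64.0000 = -2144.0000
edge 2: (20,16)→(15,29)  cross = 20·29 − 15·16 = 340.0000; (r_i+r_j)·cross = 35·340.0000 = 11900.0000
edge 3: (15,29)→(4,33)  cross = 15·33 − 4·29 = 379.0000; (r_i+r_j)·cross = 19·379.0000 = 7201.0000
edge 4: (4,33)→(1.5,27)  cross = 4·27 − 1.5·33 = 58.5000; (r_i+r_j)·cross = 5.5·58.5000 = 321.7500
Σcross = 370.0000 → A = |Σcross|/2 = 185.0000 mm²
Σ(r_i+r_j)·cross = 12126.2500 → first moment M = |Σ|/6 = 2021.0417
R_c = M/A = 2021.0417/185.0000 = 10.9245 mm
θ = 332° = 5.794493 rad
V = θ·R_c·A = 5.794493·10.9245·185.0000 = 11710.912 mm³

Volume = 11710.912 mm³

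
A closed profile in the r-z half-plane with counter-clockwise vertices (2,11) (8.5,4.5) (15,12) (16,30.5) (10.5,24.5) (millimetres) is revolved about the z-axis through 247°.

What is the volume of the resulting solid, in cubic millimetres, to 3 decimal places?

Profile (r,z), 5 vertices: (2,11) (8.5,4.5) (15,12) (16,30.5) (10.5,24.5)
edge 0: (2,11)→(8.5,4.5)  cross = 2·4.5 − 8.5·11 = -84.5000; (r_i+r_j)·cross = 10.5·-84.5000 = -887.2500
edge 1: (8.5,4.5)→(15,12)  cross = 8.5·12 − 15·4.5 = 34.5000; (r_i+r_j)·cross = 23.5·34.5000 = 810.7500
edge 2: (15,12)→(16,30.5)  cross = 15·30.5 − 16·12 = 265.5000; (r_i+r_j)·cross = 31·265.5000 = 8230.5000
edge 3: (16,30.5)→(10.5,24.5)  cross = 16·24.5 − 10.5·30.5 = 71.7500; (r_i+r_j)·cross = 26.5·71.7500 = 1901.3750
edge 4: (10.5,24.5)→(2,11)  cross = 10.5·11 − 2·24.5 = 66.5000; (r_i+r_j)·cross = 12.5·66.5000 = 831.2500
Σcross = 353.7500 → A = |Σcross|/2 = 176.8750 mm²
Σ(r_i+r_j)·cross = 10886.6250 → first moment M = |Σ|/6 = 1814.4375
R_c = M/A = 1814.4375/176.8750 = 10.2583 mm
θ = 247° = 4.310963 rad
V = θ·R_c·A = 4.310963·10.2583·176.8750 = 7821.973 mm³

Volume = 7821.973 mm³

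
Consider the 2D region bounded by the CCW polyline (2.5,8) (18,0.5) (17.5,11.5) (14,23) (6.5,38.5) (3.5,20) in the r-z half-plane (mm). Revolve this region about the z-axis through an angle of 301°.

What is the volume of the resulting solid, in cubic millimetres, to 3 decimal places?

Volume = 17094.697 mm³

Profile (r,z), 6 vertices: (2.5,8) (18,0.5) (17.5,11.5) (14,23) (6.5,38.5) (3.5,20)
edge 0: (2.5,8)→(18,0.5)  cross = 2.5·0.5 − 18·8 = -142.7500; (r_i+r_j)·cross = 20.5·-142.7500 = -2926.3750
edge 1: (18,0.5)→(17.5,11.5)  cross = 18·11.5 − 17.5·0.5 = 198.2500; (r_i+r_j)·cross = 35.5·198.2500 = 7037.8750
edge 2: (17.5,11.5)→(14,23)  cross = 17.5·23 − 14·11.5 = 241.5000; (r_i+r_j)·cross = 31.5·241.5000 = 7607.2500
edge 3: (14,23)→(6.5,38.5)  cross = 14·38.5 − 6.5·23 = 389.5000; (r_i+r_j)·cross = 20.5·389.5000 = 7984.7500
edge 4: (6.5,38.5)→(3.5,20)  cross = 6.5·20 − 3.5·38.5 = -4.7500; (r_i+r_j)·cross = 10·-4.7500 = -47.5000
edge 5: (3.5,20)→(2.5,8)  cross = 3.5·8 − 2.5·20 = -22.0000; (r_i+r_j)·cross = 6·-22.0000 = -132.0000
Σcross = 659.7500 → A = |Σcross|/2 = 329.8750 mm²
Σ(r_i+r_j)·cross = 19524.0000 → first moment M = |Σ|/6 = 3254.0000
R_c = M/A = 3254.0000/329.8750 = 9.8643 mm
θ = 301° = 5.253441 rad
V = θ·R_c·A = 5.253441·9.8643·329.8750 = 17094.697 mm³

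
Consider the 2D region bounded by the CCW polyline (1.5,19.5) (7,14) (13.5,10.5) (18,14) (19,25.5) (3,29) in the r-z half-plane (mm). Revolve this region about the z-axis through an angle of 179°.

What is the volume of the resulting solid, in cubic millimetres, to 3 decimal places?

Volume = 7444.824 mm³

Profile (r,z), 6 vertices: (1.5,19.5) (7,14) (13.5,10.5) (18,14) (19,25.5) (3,29)
edge 0: (1.5,19.5)→(7,14)  cross = 1.5·14 − 7·19.5 = -115.5000; (r_i+r_j)·cross = 8.5·-115.5000 = -981.7500
edge 1: (7,14)→(13.5,10.5)  cross = 7·10.5 − 13.5·14 = -115.5000; (r_i+r_j)·cross = 20.5·-115.5000 = -2367.7500
edge 2: (13.5,10.5)→(18,14)  cross = 13.5·14 − 18·10.5 = 0.0000; (r_i+r_j)·cross = 31.5·0.0000 = 0.0000
edge 3: (18,14)→(19,25.5)  cross = 18·25.5 − 19·14 = 193.0000; (r_i+r_j)·cross = 37·193.0000 = 7141.0000
edge 4: (19,25.5)→(3,29)  cross = 19·29 − 3·25.5 = 474.5000; (r_i+r_j)·cross = 22·474.5000 = 10439.0000
edge 5: (3,29)→(1.5,19.5)  cross = 3·19.5 − 1.5·29 = 15.0000; (r_i+r_j)·cross = 4.5·15.0000 = 67.5000
Σcross = 451.5000 → A = |Σcross|/2 = 225.7500 mm²
Σ(r_i+r_j)·cross = 14298.0000 → first moment M = |Σ|/6 = 2383.0000
R_c = M/A = 2383.0000/225.7500 = 10.5559 mm
θ = 179° = 3.124139 rad
V = θ·R_c·A = 3.124139·10.5559·225.7500 = 7444.824 mm³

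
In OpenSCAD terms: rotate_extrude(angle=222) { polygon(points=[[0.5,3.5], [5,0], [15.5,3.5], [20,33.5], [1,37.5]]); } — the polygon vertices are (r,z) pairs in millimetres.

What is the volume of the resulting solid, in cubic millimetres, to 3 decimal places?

Volume = 20170.360 mm³

Profile (r,z), 5 vertices: (0.5,3.5) (5,0) (15.5,3.5) (20,33.5) (1,37.5)
edge 0: (0.5,3.5)→(5,0)  cross = 0.5·0 − 5·3.5 = -17.5000; (r_i+r_j)·cross = 5.5·-17.5000 = -96.2500
edge 1: (5,0)→(15.5,3.5)  cross = 5·3.5 − 15.5·0 = 17.5000; (r_i+r_j)·cross = 20.5·17.5000 = 358.7500
edge 2: (15.5,3.5)→(20,33.5)  cross = 15.5·33.5 − 20·3.5 = 449.2500; (r_i+r_j)·cross = 35.5·449.2500 = 15948.3750
edge 3: (20,33.5)→(1,37.5)  cross = 20·37.5 − 1·33.5 = 716.5000; (r_i+r_j)·cross = 21·716.5000 = 15046.5000
edge 4: (1,37.5)→(0.5,3.5)  cross = 1·3.5 − 0.5·37.5 = -15.2500; (r_i+r_j)·cross = 1.5·-15.2500 = -22.8750
Σcross = 1150.5000 → A = |Σcross|/2 = 575.2500 mm²
Σ(r_i+r_j)·cross = 31234.5000 → first moment M = |Σ|/6 = 5205.7500
R_c = M/A = 5205.7500/575.2500 = 9.0495 mm
θ = 222° = 3.874631 rad
V = θ·R_c·A = 3.874631·9.0495·575.2500 = 20170.360 mm³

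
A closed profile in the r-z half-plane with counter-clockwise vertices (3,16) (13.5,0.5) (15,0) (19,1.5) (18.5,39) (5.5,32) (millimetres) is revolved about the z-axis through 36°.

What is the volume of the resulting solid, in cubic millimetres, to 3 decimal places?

Volume = 3429.664 mm³

Profile (r,z), 6 vertices: (3,16) (13.5,0.5) (15,0) (19,1.5) (18.5,39) (5.5,32)
edge 0: (3,16)→(13.5,0.5)  cross = 3·0.5 − 13.5·16 = -214.5000; (r_i+r_j)·cross = 16.5·-214.5000 = -3539.2500
edge 1: (13.5,0.5)→(15,0)  cross = 13.5·0 − 15·0.5 = -7.5000; (r_i+r_j)·cross = 28.5·-7.5000 = -213.7500
edge 2: (15,0)→(19,1.5)  cross = 15·1.5 − 19·0 = 22.5000; (r_i+r_j)·cross = 34·22.5000 = 765.0000
edge 3: (19,1.5)→(18.5,39)  cross = 19·39 − 18.5·1.5 = 713.2500; (r_i+r_j)·cross = 37.5·713.2500 = 26746.8750
edge 4: (18.5,39)→(5.5,32)  cross = 18.5·32 − 5.5·39 = 377.5000; (r_i+r_j)·cross = 24·377.5000 = 9060.0000
edge 5: (5.5,32)→(3,16)  cross = 5.5·16 − 3·32 = -8.0000; (r_i+r_j)·cross = 8.5·-8.0000 = -68.0000
Σcross = 883.2500 → A = |Σcross|/2 = 441.6250 mm²
Σ(r_i+r_j)·cross = 32750.8750 → first moment M = |Σ|/6 = 5458.4792
R_c = M/A = 5458.4792/441.6250 = 12.3600 mm
θ = 36° = 0.628319 rad
V = θ·R_c·A = 0.628319·12.3600·441.6250 = 3429.664 mm³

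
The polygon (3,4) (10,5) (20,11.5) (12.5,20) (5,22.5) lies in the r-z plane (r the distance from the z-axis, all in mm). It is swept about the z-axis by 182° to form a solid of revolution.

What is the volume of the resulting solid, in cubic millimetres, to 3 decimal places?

Volume = 5953.289 mm³

Profile (r,z), 5 vertices: (3,4) (10,5) (20,11.5) (12.5,20) (5,22.5)
edge 0: (3,4)→(10,5)  cross = 3·5 − 10·4 = -25.0000; (r_i+r_j)·cross = 13·-25.0000 = -325.0000
edge 1: (10,5)→(20,11.5)  cross = 10·11.5 − 20·5 = 15.0000; (r_i+r_j)·cross = 30·15.0000 = 450.0000
edge 2: (20,11.5)→(12.5,20)  cross = 20·20 − 12.5·11.5 = 256.2500; (r_i+r_j)·cross = 32.5·256.2500 = 8328.1250
edge 3: (12.5,20)→(5,22.5)  cross = 12.5·22.5 − 5·20 = 181.2500; (r_i+r_j)·cross = 17.5·181.2500 = 3171.8750
edge 4: (5,22.5)→(3,4)  cross = 5·4 − 3·22.5 = -47.5000; (r_i+r_j)·cross = 8·-47.5000 = -380.0000
Σcross = 380.0000 → A = |Σcross|/2 = 190.0000 mm²
Σ(r_i+r_j)·cross = 11245.0000 → first moment M = |Σ|/6 = 1874.1667
R_c = M/A = 1874.1667/190.0000 = 9.8640 mm
θ = 182° = 3.176499 rad
V = θ·R_c·A = 3.176499·9.8640·190.0000 = 5953.289 mm³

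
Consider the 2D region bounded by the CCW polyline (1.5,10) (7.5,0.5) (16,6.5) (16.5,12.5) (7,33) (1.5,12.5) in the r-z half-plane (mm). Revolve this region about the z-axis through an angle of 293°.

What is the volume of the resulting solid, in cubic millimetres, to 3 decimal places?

Profile (r,z), 6 vertices: (1.5,10) (7.5,0.5) (16,6.5) (16.5,12.5) (7,33) (1.5,12.5)
edge 0: (1.5,10)→(7.5,0.5)  cross = 1.5·0.5 − 7.5·10 = -74.2500; (r_i+r_j)·cross = 9·-74.2500 = -668.2500
edge 1: (7.5,0.5)→(16,6.5)  cross = 7.5·6.5 − 16·0.5 = 40.7500; (r_i+r_j)·cross = 23.5·40.7500 = 957.6250
edge 2: (16,6.5)→(16.5,12.5)  cross = 16·12.5 − 16.5·6.5 = 92.7500; (r_i+r_j)·cross = 32.5·92.7500 = 3014.3750
edge 3: (16.5,12.5)→(7,33)  cross = 16.5·33 − 7·12.5 = 457.0000; (r_i+r_j)·cross = 23.5·457.0000 = 10739.5000
edge 4: (7,33)→(1.5,12.5)  cross = 7·12.5 − 1.5·33 = 38.0000; (r_i+r_j)·cross = 8.5·38.0000 = 323.0000
edge 5: (1.5,12.5)→(1.5,10)  cross = 1.5·10 − 1.5·12.5 = -3.7500; (r_i+r_j)·cross = 3·-3.7500 = -11.2500
Σcross = 550.5000 → A = |Σcross|/2 = 275.2500 mm²
Σ(r_i+r_j)·cross = 14355.0000 → first moment M = |Σ|/6 = 2392.5000
R_c = M/A = 2392.5000/275.2500 = 8.6921 mm
θ = 293° = 5.113815 rad
V = θ·R_c·A = 5.113815·8.6921·275.2500 = 12234.802 mm³

Volume = 12234.802 mm³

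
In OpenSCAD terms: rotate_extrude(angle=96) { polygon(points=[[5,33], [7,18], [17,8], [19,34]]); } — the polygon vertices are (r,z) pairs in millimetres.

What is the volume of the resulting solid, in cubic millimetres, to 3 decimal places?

Profile (r,z), 4 vertices: (5,33) (7,18) (17,8) (19,34)
edge 0: (5,33)→(7,18)  cross = 5·18 − 7·33 = -141.0000; (r_i+r_j)·cross = 12·-141.0000 = -1692.0000
edge 1: (7,18)→(17,8)  cross = 7·8 − 17·18 = -250.0000; (r_i+r_j)·cross = 24·-250.0000 = -6000.0000
edge 2: (17,8)→(19,34)  cross = 17·34 − 19·8 = 426.0000; (r_i+r_j)·cross = 36·426.0000 = 15336.0000
edge 3: (19,34)→(5,33)  cross = 19·33 − 5·34 = 457.0000; (r_i+r_j)·cross = 24·457.0000 = 10968.0000
Σcross = 492.0000 → A = |Σcross|/2 = 246.0000 mm²
Σ(r_i+r_j)·cross = 18612.0000 → first moment M = |Σ|/6 = 3102.0000
R_c = M/A = 3102.0000/246.0000 = 12.6098 mm
θ = 96° = 1.675516 rad
V = θ·R_c·A = 1.675516·12.6098·246.0000 = 5197.451 mm³

Volume = 5197.451 mm³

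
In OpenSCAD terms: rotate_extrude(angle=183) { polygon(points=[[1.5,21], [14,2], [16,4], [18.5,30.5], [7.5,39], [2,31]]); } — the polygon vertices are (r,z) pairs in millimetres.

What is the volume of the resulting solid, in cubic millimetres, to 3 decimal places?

Profile (r,z), 6 vertices: (1.5,21) (14,2) (16,4) (18.5,30.5) (7.5,39) (2,31)
edge 0: (1.5,21)→(14,2)  cross = 1.5·2 − 14·21 = -291.0000; (r_i+r_j)·cross = 15.5·-291.0000 = -4510.5000
edge 1: (14,2)→(16,4)  cross = 14·4 − 16·2 = 24.0000; (r_i+r_j)·cross = 30·24.0000 = 720.0000
edge 2: (16,4)→(18.5,30.5)  cross = 16·30.5 − 18.5·4 = 414.0000; (r_i+r_j)·cross = 34.5·414.0000 = 14283.0000
edge 3: (18.5,30.5)→(7.5,39)  cross = 18.5·39 − 7.5·30.5 = 492.7500; (r_i+r_j)·cross = 26·492.7500 = 12811.5000
edge 4: (7.5,39)→(2,31)  cross = 7.5·31 − 2·39 = 154.5000; (r_i+r_j)·cross = 9.5·154.5000 = 1467.7500
edge 5: (2,31)→(1.5,21)  cross = 2·21 − 1.5·31 = -4.5000; (r_i+r_j)·cross = 3.5·-4.5000 = -15.7500
Σcross = 789.7500 → A = |Σcross|/2 = 394.8750 mm²
Σ(r_i+r_j)·cross = 24756.0000 → first moment M = |Σ|/6 = 4126.0000
R_c = M/A = 4126.0000/394.8750 = 10.4489 mm
θ = 183° = 3.193953 rad
V = θ·R_c·A = 3.193953·10.4489·394.8750 = 13178.248 mm³

Volume = 13178.248 mm³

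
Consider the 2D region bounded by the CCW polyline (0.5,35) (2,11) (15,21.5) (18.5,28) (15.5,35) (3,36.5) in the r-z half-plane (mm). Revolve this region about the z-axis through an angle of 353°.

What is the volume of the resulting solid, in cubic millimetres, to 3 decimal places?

Profile (r,z), 6 vertices: (0.5,35) (2,11) (15,21.5) (18.5,28) (15.5,35) (3,36.5)
edge 0: (0.5,35)→(2,11)  cross = 0.5·11 − 2·35 = -64.5000; (r_i+r_j)·cross = 2.5·-64.5000 = -161.2500
edge 1: (2,11)→(15,21.5)  cross = 2·21.5 − 15·11 = -122.0000; (r_i+r_j)·cross = 17·-122.0000 = -2074.0000
edge 2: (15,21.5)→(18.5,28)  cross = 15·28 − 18.5·21.5 = 22.2500; (r_i+r_j)·cross = 33.5·22.2500 = 745.3750
edge 3: (18.5,28)→(15.5,35)  cross = 18.5·35 − 15.5·28 = 213.5000; (r_i+r_j)·cross = 34·213.5000 = 7259.0000
edge 4: (15.5,35)→(3,36.5)  cross = 15.5·36.5 − 3·35 = 460.7500; (r_i+r_j)·cross = 18.5·460.7500 = 8523.8750
edge 5: (3,36.5)→(0.5,35)  cross = 3·35 − 0.5·36.5 = 86.7500; (r_i+r_j)·cross = 3.5·86.7500 = 303.6250
Σcross = 596.7500 → A = |Σcross|/2 = 298.3750 mm²
Σ(r_i+r_j)·cross = 14596.6250 → first moment M = |Σ|/6 = 2432.7708
R_c = M/A = 2432.7708/298.3750 = 8.1534 mm
θ = 353° = 6.161012 rad
V = θ·R_c·A = 6.161012·8.1534·298.3750 = 14988.331 mm³

Volume = 14988.331 mm³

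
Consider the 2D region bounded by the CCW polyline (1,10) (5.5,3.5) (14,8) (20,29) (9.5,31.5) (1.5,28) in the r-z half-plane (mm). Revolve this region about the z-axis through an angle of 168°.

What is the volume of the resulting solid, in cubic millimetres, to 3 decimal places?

Volume = 10146.838 mm³

Profile (r,z), 6 vertices: (1,10) (5.5,3.5) (14,8) (20,29) (9.5,31.5) (1.5,28)
edge 0: (1,10)→(5.5,3.5)  cross = 1·3.5 − 5.5·10 = -51.5000; (r_i+r_j)·cross = 6.5·-51.5000 = -334.7500
edge 1: (5.5,3.5)→(14,8)  cross = 5.5·8 − 14·3.5 = -5.0000; (r_i+r_j)·cross = 19.5·-5.0000 = -97.5000
edge 2: (14,8)→(20,29)  cross = 14·29 − 20·8 = 246.0000; (r_i+r_j)·cross = 34·246.0000 = 8364.0000
edge 3: (20,29)→(9.5,31.5)  cross = 20·31.5 − 9.5·29 = 354.5000; (r_i+r_j)·cross = 29.5·354.5000 = 10457.7500
edge 4: (9.5,31.5)→(1.5,28)  cross = 9.5·28 − 1.5·31.5 = 218.7500; (r_i+r_j)·cross = 11·218.7500 = 2406.2500
edge 5: (1.5,28)→(1,10)  cross = 1.5·10 − 1·28 = -13.0000; (r_i+r_j)·cross = 2.5·-13.0000 = -32.5000
Σcross = 749.7500 → A = |Σcross|/2 = 374.8750 mm²
Σ(r_i+r_j)·cross = 20763.2500 → first moment M = |Σ|/6 = 3460.5417
R_c = M/A = 3460.5417/374.8750 = 9.2312 mm
θ = 168° = 2.932153 rad
V = θ·R_c·A = 2.932153·9.2312·374.8750 = 10146.838 mm³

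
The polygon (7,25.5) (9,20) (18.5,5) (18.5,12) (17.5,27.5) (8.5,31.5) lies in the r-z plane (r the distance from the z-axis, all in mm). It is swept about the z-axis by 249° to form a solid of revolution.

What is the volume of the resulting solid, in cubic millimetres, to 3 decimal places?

Profile (r,z), 6 vertices: (7,25.5) (9,20) (18.5,5) (18.5,12) (17.5,27.5) (8.5,31.5)
edge 0: (7,25.5)→(9,20)  cross = 7·20 − 9·25.5 = -89.5000; (r_i+r_j)·cross = 16·-89.5000 = -1432.0000
edge 1: (9,20)→(18.5,5)  cross = 9·5 − 18.5·20 = -325.0000; (r_i+r_j)·cross = 27.5·-325.0000 = -8937.5000
edge 2: (18.5,5)→(18.5,12)  cross = 18.5·12 − 18.5·5 = 129.5000; (r_i+r_j)·cross = 37·129.5000 = 4791.5000
edge 3: (18.5,12)→(17.5,27.5)  cross = 18.5·27.5 − 17.5·12 = 298.7500; (r_i+r_j)·cross = 36·298.7500 = 10755.0000
edge 4: (17.5,27.5)→(8.5,31.5)  cross = 17.5·31.5 − 8.5·27.5 = 317.5000; (r_i+r_j)·cross = 26·317.5000 = 8255.0000
edge 5: (8.5,31.5)→(7,25.5)  cross = 8.5·25.5 − 7·31.5 = -3.7500; (r_i+r_j)·cross = 15.5·-3.7500 = -58.1250
Σcross = 327.5000 → A = |Σcross|/2 = 163.7500 mm²
Σ(r_i+r_j)·cross = 13373.8750 → first moment M = |Σ|/6 = 2228.9792
R_c = M/A = 2228.9792/163.7500 = 13.6121 mm
θ = 249° = 4.345870 rad
V = θ·R_c·A = 4.345870·13.6121·163.7500 = 9686.853 mm³

Volume = 9686.853 mm³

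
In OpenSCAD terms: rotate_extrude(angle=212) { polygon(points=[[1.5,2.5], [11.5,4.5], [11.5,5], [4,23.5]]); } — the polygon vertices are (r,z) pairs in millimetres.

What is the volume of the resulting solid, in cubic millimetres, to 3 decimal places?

Volume = 2211.579 mm³

Profile (r,z), 4 vertices: (1.5,2.5) (11.5,4.5) (11.5,5) (4,23.5)
edge 0: (1.5,2.5)→(11.5,4.5)  cross = 1.5·4.5 − 11.5·2.5 = -22.0000; (r_i+r_j)·cross = 13·-22.0000 = -286.0000
edge 1: (11.5,4.5)→(11.5,5)  cross = 11.5·5 − 11.5·4.5 = 5.7500; (r_i+r_j)·cross = 23·5.7500 = 132.2500
edge 2: (11.5,5)→(4,23.5)  cross = 11.5·23.5 − 4·5 = 250.2500; (r_i+r_j)·cross = 15.5·250.2500 = 3878.8750
edge 3: (4,23.5)→(1.5,2.5)  cross = 4·2.5 − 1.5·23.5 = -25.2500; (r_i+r_j)·cross = 5.5·-25.2500 = -138.8750
Σcross = 208.7500 → A = |Σcross|/2 = 104.3750 mm²
Σ(r_i+r_j)·cross = 3586.2500 → first moment M = |Σ|/6 = 597.7083
R_c = M/A = 597.7083/104.3750 = 5.7265 mm
θ = 212° = 3.700098 rad
V = θ·R_c·A = 3.700098·5.7265·104.3750 = 2211.579 mm³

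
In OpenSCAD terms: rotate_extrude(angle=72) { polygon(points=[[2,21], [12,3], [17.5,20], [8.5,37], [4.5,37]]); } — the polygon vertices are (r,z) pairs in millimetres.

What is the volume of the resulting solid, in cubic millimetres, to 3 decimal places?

Profile (r,z), 5 vertices: (2,21) (12,3) (17.5,20) (8.5,37) (4.5,37)
edge 0: (2,21)→(12,3)  cross = 2·3 − 12·21 = -246.0000; (r_i+r_j)·cross = 14·-246.0000 = -3444.0000
edge 1: (12,3)→(17.5,20)  cross = 12·20 − 17.5·3 = 187.5000; (r_i+r_j)·cross = 29.5·187.5000 = 5531.2500
edge 2: (17.5,20)→(8.5,37)  cross = 17.5·37 − 8.5·20 = 477.5000; (r_i+r_j)·cross = 26·477.5000 = 12415.0000
edge 3: (8.5,37)→(4.5,37)  cross = 8.5·37 − 4.5·37 = 148.0000; (r_i+r_j)·cross = 13·148.0000 = 1924.0000
edge 4: (4.5,37)→(2,21)  cross = 4.5·21 − 2·37 = 20.5000; (r_i+r_j)·cross = 6.5·20.5000 = 133.2500
Σcross = 587.5000 → A = |Σcross|/2 = 293.7500 mm²
Σ(r_i+r_j)·cross = 16559.5000 → first moment M = |Σ|/6 = 2759.9167
R_c = M/A = 2759.9167/293.7500 = 9.3955 mm
θ = 72° = 1.256637 rad
V = θ·R_c·A = 1.256637·9.3955·293.7500 = 3468.214 mm³

Volume = 3468.214 mm³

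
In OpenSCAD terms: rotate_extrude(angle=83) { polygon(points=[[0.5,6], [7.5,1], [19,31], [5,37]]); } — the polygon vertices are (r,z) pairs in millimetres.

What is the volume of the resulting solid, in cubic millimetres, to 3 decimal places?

Profile (r,z), 4 vertices: (0.5,6) (7.5,1) (19,31) (5,37)
edge 0: (0.5,6)→(7.5,1)  cross = 0.5·1 − 7.5·6 = -44.5000; (r_i+r_j)·cross = 8·-44.5000 = -356.0000
edge 1: (7.5,1)→(19,31)  cross = 7.5·31 − 19·1 = 213.5000; (r_i+r_j)·cross = 26.5·213.5000 = 5657.7500
edge 2: (19,31)→(5,37)  cross = 19·37 − 5·31 = 548.0000; (r_i+r_j)·cross = 24·548.0000 = 13152.0000
edge 3: (5,37)→(0.5,6)  cross = 5·6 − 0.5·37 = 11.5000; (r_i+r_j)·cross = 5.5·11.5000 = 63.2500
Σcross = 728.5000 → A = |Σcross|/2 = 364.2500 mm²
Σ(r_i+r_j)·cross = 18517.0000 → first moment M = |Σ|/6 = 3086.1667
R_c = M/A = 3086.1667/364.2500 = 8.4727 mm
θ = 83° = 1.448623 rad
V = θ·R_c·A = 1.448623·8.4727·364.2500 = 4470.693 mm³

Volume = 4470.693 mm³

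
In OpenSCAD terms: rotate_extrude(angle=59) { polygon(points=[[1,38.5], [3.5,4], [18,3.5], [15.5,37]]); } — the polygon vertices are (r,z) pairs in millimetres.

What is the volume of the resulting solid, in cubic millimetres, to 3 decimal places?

Profile (r,z), 4 vertices: (1,38.5) (3.5,4) (18,3.5) (15.5,37)
edge 0: (1,38.5)→(3.5,4)  cross = 1·4 − 3.5·38.5 = -130.7500; (r_i+r_j)·cross = 4.5·-130.7500 = -588.3750
edge 1: (3.5,4)→(18,3.5)  cross = 3.5·3.5 − 18·4 = -59.7500; (r_i+r_j)·cross = 21.5·-59.7500 = -1284.6250
edge 2: (18,3.5)→(15.5,37)  cross = 18·37 − 15.5·3.5 = 611.7500; (r_i+r_j)·cross = 33.5·611.7500 = 20493.6250
edge 3: (15.5,37)→(1,38.5)  cross = 15.5·38.5 − 1·37 = 559.7500; (r_i+r_j)·cross = 16.5·559.7500 = 9235.8750
Σcross = 981.0000 → A = |Σcross|/2 = 490.5000 mm²
Σ(r_i+r_j)·cross = 27856.5000 → first moment M = |Σ|/6 = 4642.7500
R_c = M/A = 4642.7500/490.5000 = 9.4653 mm
θ = 59° = 1.029744 rad
V = θ·R_c·A = 1.029744·9.4653·490.5000 = 4780.845 mm³

Volume = 4780.845 mm³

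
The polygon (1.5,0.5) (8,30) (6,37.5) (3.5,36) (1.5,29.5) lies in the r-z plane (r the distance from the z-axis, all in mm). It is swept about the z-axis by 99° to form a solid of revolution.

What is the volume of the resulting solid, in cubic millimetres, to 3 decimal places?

Volume = 861.166 mm³

Profile (r,z), 5 vertices: (1.5,0.5) (8,30) (6,37.5) (3.5,36) (1.5,29.5)
edge 0: (1.5,0.5)→(8,30)  cross = 1.5·30 − 8·0.5 = 41.0000; (r_i+r_j)·cross = 9.5·41.0000 = 389.5000
edge 1: (8,30)→(6,37.5)  cross = 8·37.5 − 6·30 = 120.0000; (r_i+r_j)·cross = 14·120.0000 = 1680.0000
edge 2: (6,37.5)→(3.5,36)  cross = 6·36 − 3.5·37.5 = 84.7500; (r_i+r_j)·cross = 9.5·84.7500 = 805.1250
edge 3: (3.5,36)→(1.5,29.5)  cross = 3.5·29.5 − 1.5·36 = 49.2500; (r_i+r_j)·cross = 5·49.2500 = 246.2500
edge 4: (1.5,29.5)→(1.5,0.5)  cross = 1.5·0.5 − 1.5·29.5 = -43.5000; (r_i+r_j)·cross = 3·-43.5000 = -130.5000
Σcross = 251.5000 → A = |Σcross|/2 = 125.7500 mm²
Σ(r_i+r_j)·cross = 2990.3750 → first moment M = |Σ|/6 = 498.3958
R_c = M/A = 498.3958/125.7500 = 3.9634 mm
θ = 99° = 1.727876 rad
V = θ·R_c·A = 1.727876·3.9634·125.7500 = 861.166 mm³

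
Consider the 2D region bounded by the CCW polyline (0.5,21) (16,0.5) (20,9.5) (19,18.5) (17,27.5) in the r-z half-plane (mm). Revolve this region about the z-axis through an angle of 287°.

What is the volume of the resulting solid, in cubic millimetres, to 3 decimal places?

Volume = 17078.927 mm³

Profile (r,z), 5 vertices: (0.5,21) (16,0.5) (20,9.5) (19,18.5) (17,27.5)
edge 0: (0.5,21)→(16,0.5)  cross = 0.5·0.5 − 16·21 = -335.7500; (r_i+r_j)·cross = 16.5·-335.7500 = -5539.8750
edge 1: (16,0.5)→(20,9.5)  cross = 16·9.5 − 20·0.5 = 142.0000; (r_i+r_j)·cross = 36·142.0000 = 5112.0000
edge 2: (20,9.5)→(19,18.5)  cross = 20·18.5 − 19·9.5 = 189.5000; (r_i+r_j)·cross = 39·189.5000 = 7390.5000
edge 3: (19,18.5)→(17,27.5)  cross = 19·27.5 − 17·18.5 = 208.0000; (r_i+r_j)·cross = 36·208.0000 = 7488.0000
edge 4: (17,27.5)→(0.5,21)  cross = 17·21 − 0.5·27.5 = 343.2500; (r_i+r_j)·cross = 17.5·343.2500 = 6006.8750
Σcross = 547.0000 → A = |Σcross|/2 = 273.5000 mm²
Σ(r_i+r_j)·cross = 20457.5000 → first moment M = |Σ|/6 = 3409.5833
R_c = M/A = 3409.5833/273.5000 = 12.4665 mm
θ = 287° = 5.009095 rad
V = θ·R_c·A = 5.009095·12.4665·273.5000 = 17078.927 mm³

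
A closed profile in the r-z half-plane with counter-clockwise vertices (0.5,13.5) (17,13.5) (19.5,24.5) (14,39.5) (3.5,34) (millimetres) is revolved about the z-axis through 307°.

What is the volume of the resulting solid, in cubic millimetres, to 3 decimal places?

Profile (r,z), 5 vertices: (0.5,13.5) (17,13.5) (19.5,24.5) (14,39.5) (3.5,34)
edge 0: (0.5,13.5)→(17,13.5)  cross = 0.5·13.5 − 17·13.5 = -222.7500; (r_i+r_j)·cross = 17.5·-222.7500 = -3898.1250
edge 1: (17,13.5)→(19.5,24.5)  cross = 17·24.5 − 19.5·13.5 = 153.2500; (r_i+r_j)·cross = 36.5·153.2500 = 5593.6250
edge 2: (19.5,24.5)→(14,39.5)  cross = 19.5·39.5 − 14·24.5 = 427.2500; (r_i+r_j)·cross = 33.5·427.2500 = 14312.8750
edge 3: (14,39.5)→(3.5,34)  cross = 14·34 − 3.5·39.5 = 337.7500; (r_i+r_j)·cross = 17.5·337.7500 = 5910.6250
edge 4: (3.5,34)→(0.5,13.5)  cross = 3.5·13.5 − 0.5·34 = 30.2500; (r_i+r_j)·cross = 4·30.2500 = 121.0000
Σcross = 725.7500 → A = |Σcross|/2 = 362.8750 mm²
Σ(r_i+r_j)·cross = 22040.0000 → first moment M = |Σ|/6 = 3673.3333
R_c = M/A = 3673.3333/362.8750 = 10.1229 mm
θ = 307° = 5.358161 rad
V = θ·R_c·A = 5.358161·10.1229·362.8750 = 19682.311 mm³

Volume = 19682.311 mm³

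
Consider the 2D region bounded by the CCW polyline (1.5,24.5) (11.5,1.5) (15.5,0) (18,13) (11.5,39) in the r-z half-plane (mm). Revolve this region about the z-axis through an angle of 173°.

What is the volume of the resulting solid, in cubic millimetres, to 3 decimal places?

Profile (r,z), 5 vertices: (1.5,24.5) (11.5,1.5) (15.5,0) (18,13) (11.5,39)
edge 0: (1.5,24.5)→(11.5,1.5)  cross = 1.5·1.5 − 11.5·24.5 = -279.5000; (r_i+r_j)·cross = 13·-279.5000 = -3633.5000
edge 1: (11.5,1.5)→(15.5,0)  cross = 11.5·0 − 15.5·1.5 = -23.2500; (r_i+r_j)·cross = 27·-23.2500 = -627.7500
edge 2: (15.5,0)→(18,13)  cross = 15.5·13 − 18·0 = 201.5000; (r_i+r_j)·cross = 33.5·201.5000 = 6750.2500
edge 3: (18,13)→(11.5,39)  cross = 18·39 − 11.5·13 = 552.5000; (r_i+r_j)·cross = 29.5·552.5000 = 16298.7500
edge 4: (11.5,39)→(1.5,24.5)  cross = 11.5·24.5 − 1.5·39 = 223.2500; (r_i+r_j)·cross = 13·223.2500 = 2902.2500
Σcross = 674.5000 → A = |Σcross|/2 = 337.2500 mm²
Σ(r_i+r_j)·cross = 21690.0000 → first moment M = |Σ|/6 = 3615.0000
R_c = M/A = 3615.0000/337.2500 = 10.7191 mm
θ = 173° = 3.019420 rad
V = θ·R_c·A = 3.019420·10.7191·337.2500 = 10915.202 mm³

Volume = 10915.202 mm³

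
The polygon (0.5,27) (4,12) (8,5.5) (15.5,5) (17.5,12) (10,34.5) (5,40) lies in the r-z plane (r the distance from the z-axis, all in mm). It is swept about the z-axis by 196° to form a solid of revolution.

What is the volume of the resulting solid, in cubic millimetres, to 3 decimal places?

Volume = 10369.865 mm³

Profile (r,z), 7 vertices: (0.5,27) (4,12) (8,5.5) (15.5,5) (17.5,12) (10,34.5) (5,40)
edge 0: (0.5,27)→(4,12)  cross = 0.5·12 − 4·27 = -102.0000; (r_i+r_j)·cross = 4.5·-102.0000 = -459.0000
edge 1: (4,12)→(8,5.5)  cross = 4·5.5 − 8·12 = -74.0000; (r_i+r_j)·cross = 12·-74.0000 = -888.0000
edge 2: (8,5.5)→(15.5,5)  cross = 8·5 − 15.5·5.5 = -45.2500; (r_i+r_j)·cross = 23.5·-45.2500 = -1063.3750
edge 3: (15.5,5)→(17.5,12)  cross = 15.5·12 − 17.5·5 = 98.5000; (r_i+r_j)·cross = 33·98.5000 = 3250.5000
edge 4: (17.5,12)→(10,34.5)  cross = 17.5·34.5 − 10·12 = 483.7500; (r_i+r_j)·cross = 27.5·483.7500 = 13303.1250
edge 5: (10,34.5)→(5,40)  cross = 10·40 − 5·34.5 = 227.5000; (r_i+r_j)·cross = 15·227.5000 = 3412.5000
edge 6: (5,40)→(0.5,27)  cross = 5·27 − 0.5·40 = 115.0000; (r_i+r_j)·cross = 5.5·115.0000 = 632.5000
Σcross = 703.5000 → A = |Σcross|/2 = 351.7500 mm²
Σ(r_i+r_j)·cross = 18188.2500 → first moment M = |Σ|/6 = 3031.3750
R_c = M/A = 3031.3750/351.7500 = 8.6180 mm
θ = 196° = 3.420845 rad
V = θ·R_c·A = 3.420845·8.6180·351.7500 = 10369.865 mm³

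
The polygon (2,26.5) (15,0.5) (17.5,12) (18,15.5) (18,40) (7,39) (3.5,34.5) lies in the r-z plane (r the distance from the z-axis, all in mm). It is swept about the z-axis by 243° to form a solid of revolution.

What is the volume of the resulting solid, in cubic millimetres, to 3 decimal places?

Volume = 20107.027 mm³

Profile (r,z), 7 vertices: (2,26.5) (15,0.5) (17.5,12) (18,15.5) (18,40) (7,39) (3.5,34.5)
edge 0: (2,26.5)→(15,0.5)  cross = 2·0.5 − 15·26.5 = -396.5000; (r_i+r_j)·cross = 17·-396.5000 = -6740.5000
edge 1: (15,0.5)→(17.5,12)  cross = 15·12 − 17.5·0.5 = 171.2500; (r_i+r_j)·cross = 32.5·171.2500 = 5565.6250
edge 2: (17.5,12)→(18,15.5)  cross = 17.5·15.5 − 18·12 = 55.2500; (r_i+r_j)·cross = 35.5·55.2500 = 1961.3750
edge 3: (18,15.5)→(18,40)  cross = 18·40 − 18·15.5 = 441.0000; (r_i+r_j)·cross = 36·441.0000 = 15876.0000
edge 4: (18,40)→(7,39)  cross = 18·39 − 7·40 = 422.0000; (r_i+r_j)·cross = 25·422.0000 = 10550.0000
edge 5: (7,39)→(3.5,34.5)  cross = 7·34.5 − 3.5·39 = 105.0000; (r_i+r_j)·cross = 10.5·105.0000 = 1102.5000
edge 6: (3.5,34.5)→(2,26.5)  cross = 3.5·26.5 − 2·34.5 = 23.7500; (r_i+r_j)·cross = 5.5·23.7500 = 130.6250
Σcross = 821.7500 → A = |Σcross|/2 = 410.8750 mm²
Σ(r_i+r_j)·cross = 28445.6250 → first moment M = |Σ|/6 = 4740.9375
R_c = M/A = 4740.9375/410.8750 = 11.5386 mm
θ = 243° = 4.241150 rad
V = θ·R_c·A = 4.241150·11.5386·410.8750 = 20107.027 mm³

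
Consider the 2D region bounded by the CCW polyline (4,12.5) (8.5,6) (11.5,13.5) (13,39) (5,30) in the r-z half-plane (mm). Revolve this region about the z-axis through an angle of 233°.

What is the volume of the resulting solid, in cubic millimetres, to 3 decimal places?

Profile (r,z), 5 vertices: (4,12.5) (8.5,6) (11.5,13.5) (13,39) (5,30)
edge 0: (4,12.5)→(8.5,6)  cross = 4·6 − 8.5·12.5 = -82.2500; (r_i+r_j)·cross = 12.5·-82.2500 = -1028.1250
edge 1: (8.5,6)→(11.5,13.5)  cross = 8.5·13.5 − 11.5·6 = 45.7500; (r_i+r_j)·cross = 20·45.7500 = 915.0000
edge 2: (11.5,13.5)→(13,39)  cross = 11.5·39 − 13·13.5 = 273.0000; (r_i+r_j)·cross = 24.5·273.0000 = 6688.5000
edge 3: (13,39)→(5,30)  cross = 13·30 − 5·39 = 195.0000; (r_i+r_j)·cross = 18·195.0000 = 3510.0000
edge 4: (5,30)→(4,12.5)  cross = 5·12.5 − 4·30 = -57.5000; (r_i+r_j)·cross = 9·-57.5000 = -517.5000
Σcross = 374.0000 → A = |Σcross|/2 = 187.0000 mm²
Σ(r_i+r_j)·cross = 9567.8750 → first moment M = |Σ|/6 = 1594.6458
R_c = M/A = 1594.6458/187.0000 = 8.5275 mm
θ = 233° = 4.066617 rad
V = θ·R_c·A = 4.066617·8.5275·187.0000 = 6484.814 mm³

Volume = 6484.814 mm³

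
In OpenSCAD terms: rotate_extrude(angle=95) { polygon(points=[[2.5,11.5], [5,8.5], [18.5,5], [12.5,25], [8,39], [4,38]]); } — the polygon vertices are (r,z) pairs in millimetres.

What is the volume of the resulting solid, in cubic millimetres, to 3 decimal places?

Profile (r,z), 6 vertices: (2.5,11.5) (5,8.5) (18.5,5) (12.5,25) (8,39) (4,38)
edge 0: (2.5,11.5)→(5,8.5)  cross = 2.5·8.5 − 5·11.5 = -36.2500; (r_i+r_j)·cross = 7.5·-36.2500 = -271.8750
edge 1: (5,8.5)→(18.5,5)  cross = 5·5 − 18.5·8.5 = -132.2500; (r_i+r_j)·cross = 23.5·-132.2500 = -3107.8750
edge 2: (18.5,5)→(12.5,25)  cross = 18.5·25 − 12.5·5 = 400.0000; (r_i+r_j)·cross = 31·400.0000 = 12400.0000
edge 3: (12.5,25)→(8,39)  cross = 12.5·39 − 8·25 = 287.5000; (r_i+r_j)·cross = 20.5·287.5000 = 5893.7500
edge 4: (8,39)→(4,38)  cross = 8·38 − 4·39 = 148.0000; (r_i+r_j)·cross = 12·148.0000 = 1776.0000
edge 5: (4,38)→(2.5,11.5)  cross = 4·11.5 − 2.5·38 = -49.0000; (r_i+r_j)·cross = 6.5·-49.0000 = -318.5000
Σcross = 618.0000 → A = |Σcross|/2 = 309.0000 mm²
Σ(r_i+r_j)·cross = 16371.5000 → first moment M = |Σ|/6 = 2728.5833
R_c = M/A = 2728.5833/309.0000 = 8.8304 mm
θ = 95° = 1.658063 rad
V = θ·R_c·A = 1.658063·8.8304·309.0000 = 4524.162 mm³

Volume = 4524.162 mm³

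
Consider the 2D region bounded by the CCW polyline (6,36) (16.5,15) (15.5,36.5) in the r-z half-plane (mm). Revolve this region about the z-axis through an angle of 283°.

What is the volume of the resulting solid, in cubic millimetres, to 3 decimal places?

Profile (r,z), 3 vertices: (6,36) (16.5,15) (15.5,36.5)
edge 0: (6,36)→(16.5,15)  cross = 6·15 − 16.5·36 = -504.0000; (r_i+r_j)·cross = 22.5·-504.0000 = -11340.0000
edge 1: (16.5,15)→(15.5,36.5)  cross = 16.5·36.5 − 15.5·15 = 369.7500; (r_i+r_j)·cross = 32·369.7500 = 11832.0000
edge 2: (15.5,36.5)→(6,36)  cross = 15.5·36 − 6·36.5 = 339.0000; (r_i+r_j)·cross = 21.5·339.0000 = 7288.5000
Σcross = 204.7500 → A = |Σcross|/2 = 102.3750 mm²
Σ(r_i+r_j)·cross = 7780.5000 → first moment M = |Σ|/6 = 1296.7500
R_c = M/A = 1296.7500/102.3750 = 12.6667 mm
θ = 283° = 4.939282 rad
V = θ·R_c·A = 4.939282·12.6667·102.3750 = 6405.014 mm³

Volume = 6405.014 mm³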